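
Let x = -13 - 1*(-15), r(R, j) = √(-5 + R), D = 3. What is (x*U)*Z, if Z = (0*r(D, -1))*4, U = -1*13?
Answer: 0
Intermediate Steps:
U = -13
Z = 0 (Z = (0*√(-5 + 3))*4 = (0*√(-2))*4 = (0*(I*√2))*4 = 0*4 = 0)
x = 2 (x = -13 + 15 = 2)
(x*U)*Z = (2*(-13))*0 = -26*0 = 0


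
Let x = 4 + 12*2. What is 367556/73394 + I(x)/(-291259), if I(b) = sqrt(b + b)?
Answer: 183778/36697 - 2*sqrt(14)/291259 ≈ 5.0080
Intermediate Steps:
x = 28 (x = 4 + 24 = 28)
I(b) = sqrt(2)*sqrt(b) (I(b) = sqrt(2*b) = sqrt(2)*sqrt(b))
367556/73394 + I(x)/(-291259) = 367556/73394 + (sqrt(2)*sqrt(28))/(-291259) = 367556*(1/73394) + (sqrt(2)*(2*sqrt(7)))*(-1/291259) = 183778/36697 + (2*sqrt(14))*(-1/291259) = 183778/36697 - 2*sqrt(14)/291259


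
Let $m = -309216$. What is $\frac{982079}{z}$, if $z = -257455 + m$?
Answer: $- \frac{140297}{80953} \approx -1.7331$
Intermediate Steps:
$z = -566671$ ($z = -257455 - 309216 = -566671$)
$\frac{982079}{z} = \frac{982079}{-566671} = 982079 \left(- \frac{1}{566671}\right) = - \frac{140297}{80953}$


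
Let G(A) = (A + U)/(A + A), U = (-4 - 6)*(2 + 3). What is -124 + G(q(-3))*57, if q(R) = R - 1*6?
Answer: 377/6 ≈ 62.833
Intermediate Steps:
q(R) = -6 + R (q(R) = R - 6 = -6 + R)
U = -50 (U = -10*5 = -50)
G(A) = (-50 + A)/(2*A) (G(A) = (A - 50)/(A + A) = (-50 + A)/((2*A)) = (-50 + A)*(1/(2*A)) = (-50 + A)/(2*A))
-124 + G(q(-3))*57 = -124 + ((-50 + (-6 - 3))/(2*(-6 - 3)))*57 = -124 + ((½)*(-50 - 9)/(-9))*57 = -124 + ((½)*(-⅑)*(-59))*57 = -124 + (59/18)*57 = -124 + 1121/6 = 377/6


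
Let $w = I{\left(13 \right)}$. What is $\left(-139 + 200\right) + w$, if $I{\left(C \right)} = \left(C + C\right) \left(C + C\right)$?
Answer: $737$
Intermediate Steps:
$I{\left(C \right)} = 4 C^{2}$ ($I{\left(C \right)} = 2 C 2 C = 4 C^{2}$)
$w = 676$ ($w = 4 \cdot 13^{2} = 4 \cdot 169 = 676$)
$\left(-139 + 200\right) + w = \left(-139 + 200\right) + 676 = 61 + 676 = 737$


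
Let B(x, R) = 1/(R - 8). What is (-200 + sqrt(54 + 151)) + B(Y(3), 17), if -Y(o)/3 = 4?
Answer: -1799/9 + sqrt(205) ≈ -185.57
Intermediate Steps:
Y(o) = -12 (Y(o) = -3*4 = -12)
B(x, R) = 1/(-8 + R)
(-200 + sqrt(54 + 151)) + B(Y(3), 17) = (-200 + sqrt(54 + 151)) + 1/(-8 + 17) = (-200 + sqrt(205)) + 1/9 = -1799/9 + sqrt(205)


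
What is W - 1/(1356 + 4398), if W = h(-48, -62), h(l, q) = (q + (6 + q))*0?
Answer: -1/5754 ≈ -0.00017379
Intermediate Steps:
h(l, q) = 0 (h(l, q) = (6 + 2*q)*0 = 0)
W = 0
W - 1/(1356 + 4398) = 0 - 1/(1356 + 4398) = 0 - 1/5754 = -1/5754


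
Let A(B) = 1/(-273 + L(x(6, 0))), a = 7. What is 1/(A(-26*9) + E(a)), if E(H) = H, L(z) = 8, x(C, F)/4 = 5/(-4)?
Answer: 265/1854 ≈ 0.14293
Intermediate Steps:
x(C, F) = -5 (x(C, F) = 4*(5/(-4)) = 4*(5*(-¼)) = 4*(-5/4) = -5)
A(B) = -1/265 (A(B) = 1/(-273 + 8) = 1/(-265) = -1/265)
1/(A(-26*9) + E(a)) = 1/(-1/265 + 7) = 1/(1854/265) = 265/1854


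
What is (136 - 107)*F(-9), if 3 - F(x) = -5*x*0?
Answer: 87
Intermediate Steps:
F(x) = 3 (F(x) = 3 - (-5*x)*0 = 3 - 1*0 = 3 + 0 = 3)
(136 - 107)*F(-9) = (136 - 107)*3 = 29*3 = 87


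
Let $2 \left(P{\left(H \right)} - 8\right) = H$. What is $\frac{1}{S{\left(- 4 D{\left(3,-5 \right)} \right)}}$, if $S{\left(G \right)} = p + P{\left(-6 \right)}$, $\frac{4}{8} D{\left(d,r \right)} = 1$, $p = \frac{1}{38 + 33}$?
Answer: $\frac{71}{356} \approx 0.19944$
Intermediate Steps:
$p = \frac{1}{71} \approx 0.014085$
$P{\left(H \right)} = 8 + \frac{H}{2}$
$D{\left(d,r \right)} = 2$ ($D{\left(d,r \right)} = 2 \cdot 1 = 2$)
$S{\left(G \right)} = \frac{356}{71}$ ($S{\left(G \right)} = \frac{1}{71} + \left(8 + \frac{1}{2} \left(-6\right)\right) = \frac{1}{71} + \left(8 - 3\right) = \frac{1}{71} + 5 = \frac{356}{71}$)
$\frac{1}{S{\left(- 4 D{\left(3,-5 \right)} \right)}} = \frac{1}{\frac{356}{71}} = \frac{71}{356}$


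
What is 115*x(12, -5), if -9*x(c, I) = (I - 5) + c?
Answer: -230/9 ≈ -25.556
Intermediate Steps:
x(c, I) = 5/9 - I/9 - c/9 (x(c, I) = -((I - 5) + c)/9 = -((-5 + I) + c)/9 = -(-5 + I + c)/9 = 5/9 - I/9 - c/9)
115*x(12, -5) = 115*(5/9 - ⅑*(-5) - ⅑*12) = 115*(5/9 + 5/9 - 4/3) = 115*(-2/9) = -230/9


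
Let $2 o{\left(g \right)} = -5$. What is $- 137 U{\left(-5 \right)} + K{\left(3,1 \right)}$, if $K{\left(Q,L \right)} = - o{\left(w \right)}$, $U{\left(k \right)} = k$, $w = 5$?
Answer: $\frac{1375}{2} \approx 687.5$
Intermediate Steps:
$o{\left(g \right)} = - \frac{5}{2}$ ($o{\left(g \right)} = \frac{1}{2} \left(-5\right) = - \frac{5}{2}$)
$K{\left(Q,L \right)} = \frac{5}{2}$ ($K{\left(Q,L \right)} = \left(-1\right) \left(- \frac{5}{2}\right) = \frac{5}{2}$)
$- 137 U{\left(-5 \right)} + K{\left(3,1 \right)} = \left(-137\right) \left(-5\right) + \frac{5}{2} = 685 + \frac{5}{2} = \frac{1375}{2}$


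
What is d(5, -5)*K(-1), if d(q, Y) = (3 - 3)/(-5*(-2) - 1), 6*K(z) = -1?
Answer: 0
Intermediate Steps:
K(z) = -⅙ (K(z) = (⅙)*(-1) = -⅙)
d(q, Y) = 0 (d(q, Y) = 0/(10 - 1) = 0/9 = 0*(⅑) = 0)
d(5, -5)*K(-1) = 0*(-⅙) = 0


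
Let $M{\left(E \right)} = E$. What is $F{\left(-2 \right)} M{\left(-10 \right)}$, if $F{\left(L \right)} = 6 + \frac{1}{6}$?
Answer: $- \frac{185}{3} \approx -61.667$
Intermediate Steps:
$F{\left(L \right)} = \frac{37}{6}$ ($F{\left(L \right)} = 6 + \frac{1}{6} = \frac{37}{6}$)
$F{\left(-2 \right)} M{\left(-10 \right)} = \frac{37}{6} \left(-10\right) = - \frac{185}{3}$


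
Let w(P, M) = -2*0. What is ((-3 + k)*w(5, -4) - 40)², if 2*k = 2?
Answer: 1600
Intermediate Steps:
k = 1 (k = (½)*2 = 1)
w(P, M) = 0
((-3 + k)*w(5, -4) - 40)² = ((-3 + 1)*0 - 40)² = (-2*0 - 40)² = (0 - 40)² = (-40)² = 1600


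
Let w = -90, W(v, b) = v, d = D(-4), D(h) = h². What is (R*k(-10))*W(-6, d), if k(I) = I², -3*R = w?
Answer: -18000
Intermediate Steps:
d = 16 (d = (-4)² = 16)
R = 30 (R = -⅓*(-90) = 30)
(R*k(-10))*W(-6, d) = (30*(-10)²)*(-6) = (30*100)*(-6) = 3000*(-6) = -18000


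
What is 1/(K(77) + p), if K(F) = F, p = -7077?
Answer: -1/7000 ≈ -0.00014286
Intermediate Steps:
1/(K(77) + p) = 1/(77 - 7077) = 1/(-7000) = -1/7000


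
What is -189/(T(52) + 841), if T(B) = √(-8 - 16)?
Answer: -158949/707305 + 378*I*√6/707305 ≈ -0.22472 + 0.0013091*I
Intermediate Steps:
T(B) = 2*I*√6 (T(B) = √(-24) = 2*I*√6)
-189/(T(52) + 841) = -189/(2*I*√6 + 841) = -189/(841 + 2*I*√6)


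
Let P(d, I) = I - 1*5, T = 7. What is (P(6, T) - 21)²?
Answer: 361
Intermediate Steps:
P(d, I) = -5 + I (P(d, I) = I - 5 = -5 + I)
(P(6, T) - 21)² = ((-5 + 7) - 21)² = (2 - 21)² = (-19)² = 361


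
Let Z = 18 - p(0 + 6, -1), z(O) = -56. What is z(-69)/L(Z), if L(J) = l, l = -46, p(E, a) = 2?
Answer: 28/23 ≈ 1.2174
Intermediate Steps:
Z = 16 (Z = 18 - 1*2 = 18 - 2 = 16)
L(J) = -46
z(-69)/L(Z) = -56/(-46) = -56*(-1/46) = 28/23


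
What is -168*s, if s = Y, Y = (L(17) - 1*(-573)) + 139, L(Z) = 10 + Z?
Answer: -124152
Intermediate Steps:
Y = 739 (Y = ((10 + 17) - 1*(-573)) + 139 = (27 + 573) + 139 = 600 + 139 = 739)
s = 739
-168*s = -168*739 = -124152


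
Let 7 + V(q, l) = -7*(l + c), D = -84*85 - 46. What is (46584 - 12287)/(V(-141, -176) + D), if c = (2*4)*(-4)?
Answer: -34297/5737 ≈ -5.9782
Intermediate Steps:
D = -7186 (D = -7140 - 46 = -7186)
c = -32 (c = 8*(-4) = -32)
V(q, l) = 217 - 7*l (V(q, l) = -7 - 7*(l - 32) = -7 - 7*(-32 + l) = -7 + (224 - 7*l) = 217 - 7*l)
(46584 - 12287)/(V(-141, -176) + D) = (46584 - 12287)/((217 - 7*(-176)) - 7186) = 34297/((217 + 1232) - 7186) = 34297/(1449 - 7186) = 34297/(-5737) = 34297*(-1/5737) = -34297/5737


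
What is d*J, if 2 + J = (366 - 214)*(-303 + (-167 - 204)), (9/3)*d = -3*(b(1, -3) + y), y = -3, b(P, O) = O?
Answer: -614700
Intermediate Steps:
d = 6 (d = (-3*(-3 - 3))/3 = (-3*(-6))/3 = (⅓)*18 = 6)
J = -102450 (J = -2 + (366 - 214)*(-303 + (-167 - 204)) = -2 + 152*(-303 - 371) = -2 + 152*(-674) = -2 - 102448 = -102450)
d*J = 6*(-102450) = -614700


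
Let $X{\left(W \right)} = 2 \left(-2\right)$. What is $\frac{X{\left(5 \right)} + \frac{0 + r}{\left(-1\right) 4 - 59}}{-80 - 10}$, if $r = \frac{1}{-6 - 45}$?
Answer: $\frac{12851}{289170} \approx 0.044441$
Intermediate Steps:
$r = - \frac{1}{51}$ ($r = \frac{1}{-51} = - \frac{1}{51} \approx -0.019608$)
$X{\left(W \right)} = -4$
$\frac{X{\left(5 \right)} + \frac{0 + r}{\left(-1\right) 4 - 59}}{-80 - 10} = \frac{-4 + \frac{0 - \frac{1}{51}}{\left(-1\right) 4 - 59}}{-80 - 10} = \frac{-4 - \frac{1}{51 \left(-4 - 59\right)}}{-90} = \left(-4 - \frac{1}{51 \left(-63\right)}\right) \left(- \frac{1}{90}\right) = \left(-4 - - \frac{1}{3213}\right) \left(- \frac{1}{90}\right) = \left(-4 + \frac{1}{3213}\right) \left(- \frac{1}{90}\right) = \left(- \frac{12851}{3213}\right) \left(- \frac{1}{90}\right) = \frac{12851}{289170}$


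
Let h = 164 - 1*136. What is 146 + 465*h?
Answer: 13166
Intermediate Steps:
h = 28 (h = 164 - 136 = 28)
146 + 465*h = 146 + 465*28 = 146 + 13020 = 13166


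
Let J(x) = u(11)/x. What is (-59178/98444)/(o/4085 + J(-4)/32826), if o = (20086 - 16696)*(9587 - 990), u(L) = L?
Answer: -1587085431876/18835789677274847 ≈ -8.4259e-5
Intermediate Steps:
o = 29143830 (o = 3390*8597 = 29143830)
J(x) = 11/x
(-59178/98444)/(o/4085 + J(-4)/32826) = (-59178/98444)/(29143830/4085 + (11/(-4))/32826) = (-59178*1/98444)/(29143830*(1/4085) + (11*(-¼))*(1/32826)) = -29589/(49222*(5828766/817 - 11/4*1/32826)) = -29589/(49222*(5828766/817 - 11/131304)) = -29589/(49222*765340281877/107275368) = -29589/49222*107275368/765340281877 = -1587085431876/18835789677274847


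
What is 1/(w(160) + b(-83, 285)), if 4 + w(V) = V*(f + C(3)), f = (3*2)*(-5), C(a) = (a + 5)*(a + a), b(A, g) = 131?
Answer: 1/3007 ≈ 0.00033256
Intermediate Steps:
C(a) = 2*a*(5 + a) (C(a) = (5 + a)*(2*a) = 2*a*(5 + a))
f = -30 (f = 6*(-5) = -30)
w(V) = -4 + 18*V (w(V) = -4 + V*(-30 + 2*3*(5 + 3)) = -4 + V*(-30 + 2*3*8) = -4 + V*(-30 + 48) = -4 + V*18 = -4 + 18*V)
1/(w(160) + b(-83, 285)) = 1/((-4 + 18*160) + 131) = 1/((-4 + 2880) + 131) = 1/(2876 + 131) = 1/3007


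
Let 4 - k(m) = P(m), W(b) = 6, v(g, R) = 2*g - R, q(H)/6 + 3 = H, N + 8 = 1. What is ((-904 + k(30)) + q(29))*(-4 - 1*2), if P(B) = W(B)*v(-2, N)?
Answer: 4572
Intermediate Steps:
N = -7 (N = -8 + 1 = -7)
q(H) = -18 + 6*H
v(g, R) = -R + 2*g
P(B) = 18 (P(B) = 6*(-1*(-7) + 2*(-2)) = 6*(7 - 4) = 6*3 = 18)
k(m) = -14 (k(m) = 4 - 1*18 = 4 - 18 = -14)
((-904 + k(30)) + q(29))*(-4 - 1*2) = ((-904 - 14) + (-18 + 6*29))*(-4 - 1*2) = (-918 + (-18 + 174))*(-4 - 2) = (-918 + 156)*(-6) = -762*(-6) = 4572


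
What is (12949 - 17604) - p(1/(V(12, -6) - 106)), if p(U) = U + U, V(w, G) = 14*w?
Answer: -144306/31 ≈ -4655.0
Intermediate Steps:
p(U) = 2*U
(12949 - 17604) - p(1/(V(12, -6) - 106)) = (12949 - 17604) - 2/(14*12 - 106) = -4655 - 2/(168 - 106) = -4655 - 2/62 = -4655 - 1*1/31 = -4655 - 1/31 = -144306/31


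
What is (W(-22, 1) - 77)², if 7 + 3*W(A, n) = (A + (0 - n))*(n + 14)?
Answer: 339889/9 ≈ 37765.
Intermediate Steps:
W(A, n) = -7/3 + (14 + n)*(A - n)/3 (W(A, n) = -7/3 + ((A + (0 - n))*(n + 14))/3 = -7/3 + ((A - n)*(14 + n))/3 = -7/3 + ((14 + n)*(A - n))/3 = -7/3 + (14 + n)*(A - n)/3)
(W(-22, 1) - 77)² = ((-7/3 - 14/3*1 - ⅓*1² + (14/3)*(-22) + (⅓)*(-22)*1) - 77)² = ((-7/3 - 14/3 - ⅓*1 - 308/3 - 22/3) - 77)² = ((-7/3 - 14/3 - ⅓ - 308/3 - 22/3) - 77)² = (-352/3 - 77)² = (-583/3)² = 339889/9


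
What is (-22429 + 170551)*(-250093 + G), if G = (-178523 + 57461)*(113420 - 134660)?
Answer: 380837479504014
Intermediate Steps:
G = 2571356880 (G = -121062*(-21240) = 2571356880)
(-22429 + 170551)*(-250093 + G) = (-22429 + 170551)*(-250093 + 2571356880) = 148122*2571106787 = 380837479504014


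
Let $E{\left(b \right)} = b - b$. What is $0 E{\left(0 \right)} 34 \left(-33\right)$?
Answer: $0$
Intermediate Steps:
$E{\left(b \right)} = 0$
$0 E{\left(0 \right)} 34 \left(-33\right) = 0 \cdot 0 \cdot 34 \left(-33\right) = 0 \cdot 34 \left(-33\right) = 0 \left(-33\right) = 0$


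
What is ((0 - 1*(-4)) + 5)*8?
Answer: 72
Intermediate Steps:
((0 - 1*(-4)) + 5)*8 = ((0 + 4) + 5)*8 = (4 + 5)*8 = 9*8 = 72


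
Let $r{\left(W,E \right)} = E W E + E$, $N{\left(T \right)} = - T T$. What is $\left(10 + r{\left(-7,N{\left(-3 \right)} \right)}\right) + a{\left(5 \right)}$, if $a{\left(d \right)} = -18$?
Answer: $-584$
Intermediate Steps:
$N{\left(T \right)} = - T^{2}$
$r{\left(W,E \right)} = E + W E^{2}$ ($r{\left(W,E \right)} = W E^{2} + E = E + W E^{2}$)
$\left(10 + r{\left(-7,N{\left(-3 \right)} \right)}\right) + a{\left(5 \right)} = \left(10 + - \left(-3\right)^{2} \left(1 + - \left(-3\right)^{2} \left(-7\right)\right)\right) - 18 = \left(10 + \left(-1\right) 9 \left(1 + \left(-1\right) 9 \left(-7\right)\right)\right) - 18 = \left(10 - 9 \left(1 - -63\right)\right) - 18 = \left(10 - 9 \left(1 + 63\right)\right) - 18 = \left(10 - 576\right) - 18 = -566 - 18 = -584$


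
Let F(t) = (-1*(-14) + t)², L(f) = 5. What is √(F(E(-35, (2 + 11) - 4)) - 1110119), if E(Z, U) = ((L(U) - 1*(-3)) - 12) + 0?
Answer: I*√1110019 ≈ 1053.6*I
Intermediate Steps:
E(Z, U) = -4 (E(Z, U) = ((5 - 1*(-3)) - 12) + 0 = ((5 + 3) - 12) + 0 = (8 - 12) + 0 = -4 + 0 = -4)
F(t) = (14 + t)²
√(F(E(-35, (2 + 11) - 4)) - 1110119) = √((14 - 4)² - 1110119) = √(10² - 1110119) = √(100 - 1110119) = √(-1110019) = I*√1110019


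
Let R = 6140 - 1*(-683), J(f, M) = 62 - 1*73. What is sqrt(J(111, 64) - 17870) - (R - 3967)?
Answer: -2856 + I*sqrt(17881) ≈ -2856.0 + 133.72*I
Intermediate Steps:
J(f, M) = -11 (J(f, M) = 62 - 73 = -11)
R = 6823 (R = 6140 + 683 = 6823)
sqrt(J(111, 64) - 17870) - (R - 3967) = sqrt(-11 - 17870) - (6823 - 3967) = sqrt(-17881) - 1*2856 = I*sqrt(17881) - 2856 = -2856 + I*sqrt(17881)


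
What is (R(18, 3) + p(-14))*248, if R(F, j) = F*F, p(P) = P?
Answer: 76880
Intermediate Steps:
R(F, j) = F²
(R(18, 3) + p(-14))*248 = (18² - 14)*248 = (324 - 14)*248 = 310*248 = 76880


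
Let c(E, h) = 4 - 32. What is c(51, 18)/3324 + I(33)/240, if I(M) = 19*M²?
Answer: 5730847/66480 ≈ 86.204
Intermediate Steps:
c(E, h) = -28
c(51, 18)/3324 + I(33)/240 = -28/3324 + (19*33²)/240 = -28*1/3324 + (19*1089)*(1/240) = -7/831 + 20691*(1/240) = -7/831 + 6897/80 = 5730847/66480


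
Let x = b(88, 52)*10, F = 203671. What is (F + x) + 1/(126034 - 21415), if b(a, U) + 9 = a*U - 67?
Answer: 26015711350/104619 ≈ 2.4867e+5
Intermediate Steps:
b(a, U) = -76 + U*a (b(a, U) = -9 + (a*U - 67) = -9 + (U*a - 67) = -9 + (-67 + U*a) = -76 + U*a)
x = 45000 (x = (-76 + 52*88)*10 = (-76 + 4576)*10 = 4500*10 = 45000)
(F + x) + 1/(126034 - 21415) = (203671 + 45000) + 1/(126034 - 21415) = 248671 + 1/104619 = 26015711350/104619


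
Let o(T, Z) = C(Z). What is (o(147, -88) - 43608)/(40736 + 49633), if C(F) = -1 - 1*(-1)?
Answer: -14536/30123 ≈ -0.48255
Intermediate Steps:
C(F) = 0 (C(F) = -1 + 1 = 0)
o(T, Z) = 0
(o(147, -88) - 43608)/(40736 + 49633) = (0 - 43608)/(40736 + 49633) = -43608/90369 = -43608*1/90369 = -14536/30123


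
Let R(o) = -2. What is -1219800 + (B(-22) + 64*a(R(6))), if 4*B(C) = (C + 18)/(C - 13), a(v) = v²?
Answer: -42684039/35 ≈ -1.2195e+6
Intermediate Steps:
B(C) = (18 + C)/(4*(-13 + C)) (B(C) = ((C + 18)/(C - 13))/4 = ((18 + C)/(-13 + C))/4 = (18 + C)/(4*(-13 + C)))
-1219800 + (B(-22) + 64*a(R(6))) = -1219800 + ((18 - 22)/(4*(-13 - 22)) + 64*(-2)²) = -1219800 + ((¼)*(-4)/(-35) + 64*4) = -1219800 + ((¼)*(-1/35)*(-4) + 256) = -1219800 + (1/35 + 256) = -1219800 + 8961/35 = -42684039/35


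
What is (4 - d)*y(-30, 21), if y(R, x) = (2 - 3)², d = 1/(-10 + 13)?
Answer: 11/3 ≈ 3.6667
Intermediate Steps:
d = ⅓ (d = 1/3 = ⅓ ≈ 0.33333)
y(R, x) = 1 (y(R, x) = (-1)² = 1)
(4 - d)*y(-30, 21) = (4 - 1*⅓)*1 = (4 - ⅓)*1 = (11/3)*1 = 11/3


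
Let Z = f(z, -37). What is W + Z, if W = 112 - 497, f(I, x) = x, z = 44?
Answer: -422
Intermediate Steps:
Z = -37
W = -385
W + Z = -385 - 37 = -422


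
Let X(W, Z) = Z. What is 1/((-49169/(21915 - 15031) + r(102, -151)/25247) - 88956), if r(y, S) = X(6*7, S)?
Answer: -173800348/15461826165915 ≈ -1.1241e-5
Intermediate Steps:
r(y, S) = S
1/((-49169/(21915 - 15031) + r(102, -151)/25247) - 88956) = 1/((-49169/(21915 - 15031) - 151/25247) - 88956) = 1/((-49169/6884 - 151*1/25247) - 88956) = 1/((-49169*1/6884 - 151/25247) - 88956) = 1/((-49169/6884 - 151/25247) - 88956) = 1/(-1242409227/173800348 - 88956) = 1/(-15461826165915/173800348) = -173800348/15461826165915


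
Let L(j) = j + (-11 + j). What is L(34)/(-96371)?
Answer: -57/96371 ≈ -0.00059146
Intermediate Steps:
L(j) = -11 + 2*j
L(34)/(-96371) = (-11 + 2*34)/(-96371) = (-11 + 68)*(-1/96371) = 57*(-1/96371) = -57/96371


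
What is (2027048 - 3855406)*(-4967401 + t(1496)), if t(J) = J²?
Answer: 4990292899830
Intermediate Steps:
(2027048 - 3855406)*(-4967401 + t(1496)) = (2027048 - 3855406)*(-4967401 + 1496²) = -1828358*(-4967401 + 2238016) = -1828358*(-2729385) = 4990292899830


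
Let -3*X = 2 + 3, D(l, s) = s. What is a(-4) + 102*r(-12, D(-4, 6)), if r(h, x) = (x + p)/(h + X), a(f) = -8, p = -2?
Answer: -1552/41 ≈ -37.854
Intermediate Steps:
X = -5/3 (X = -(2 + 3)/3 = -⅓*5 = -5/3 ≈ -1.6667)
r(h, x) = (-2 + x)/(-5/3 + h) (r(h, x) = (x - 2)/(h - 5/3) = (-2 + x)/(-5/3 + h))
a(-4) + 102*r(-12, D(-4, 6)) = -8 + 102*(3*(-2 + 6)/(-5 + 3*(-12))) = -8 + 102*(3*4/(-5 - 36)) = -8 + 102*(3*4/(-41)) = -8 + 102*(3*(-1/41)*4) = -8 + 102*(-12/41) = -8 - 1224/41 = -1552/41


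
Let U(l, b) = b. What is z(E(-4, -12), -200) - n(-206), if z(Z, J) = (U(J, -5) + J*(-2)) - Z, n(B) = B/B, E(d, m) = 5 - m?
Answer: 377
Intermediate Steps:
n(B) = 1
z(Z, J) = -5 - Z - 2*J (z(Z, J) = (-5 + J*(-2)) - Z = (-5 - 2*J) - Z = -5 - Z - 2*J)
z(E(-4, -12), -200) - n(-206) = (-5 - (5 - 1*(-12)) - 2*(-200)) - 1*1 = (-5 - (5 + 12) + 400) - 1 = (-5 - 1*17 + 400) - 1 = (-5 - 17 + 400) - 1 = 378 - 1 = 377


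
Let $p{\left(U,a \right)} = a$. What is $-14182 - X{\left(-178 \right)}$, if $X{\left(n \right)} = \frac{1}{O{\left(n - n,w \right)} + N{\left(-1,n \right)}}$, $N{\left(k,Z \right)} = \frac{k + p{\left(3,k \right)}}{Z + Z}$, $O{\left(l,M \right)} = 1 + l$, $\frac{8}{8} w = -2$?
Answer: $- \frac{2538756}{179} \approx -14183.0$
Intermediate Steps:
$w = -2$
$N{\left(k,Z \right)} = \frac{k}{Z}$ ($N{\left(k,Z \right)} = \frac{k + k}{Z + Z} = \frac{2 k}{2 Z} = 2 k \frac{1}{2 Z} = \frac{k}{Z}$)
$X{\left(n \right)} = \frac{1}{1 - \frac{1}{n}}$ ($X{\left(n \right)} = \frac{1}{\left(1 + \left(n - n\right)\right) - \frac{1}{n}} = \frac{1}{\left(1 + 0\right) - \frac{1}{n}} = \frac{1}{1 - \frac{1}{n}}$)
$-14182 - X{\left(-178 \right)} = -14182 - - \frac{178}{-1 - 178} = -14182 - - \frac{178}{-179} = -14182 - \left(-178\right) \left(- \frac{1}{179}\right) = -14182 - \frac{178}{179} = - \frac{2538756}{179}$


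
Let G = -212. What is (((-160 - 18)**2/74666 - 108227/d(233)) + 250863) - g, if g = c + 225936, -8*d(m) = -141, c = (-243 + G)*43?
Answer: 201882521870/5263953 ≈ 38352.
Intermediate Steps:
c = -19565 (c = (-243 - 212)*43 = -455*43 = -19565)
d(m) = 141/8 (d(m) = -1/8*(-141) = 141/8)
g = 206371 (g = -19565 + 225936 = 206371)
(((-160 - 18)**2/74666 - 108227/d(233)) + 250863) - g = (((-160 - 18)**2/74666 - 108227/141/8) + 250863) - 1*206371 = (((-178)**2*(1/74666) - 108227*8/141) + 250863) - 206371 = ((31684*(1/74666) - 865816/141) + 250863) - 206371 = ((15842/37333 - 865816/141) + 250863) - 206371 = (-32321275006/5263953 + 250863) - 206371 = 1288209766433/5263953 - 206371 = 201882521870/5263953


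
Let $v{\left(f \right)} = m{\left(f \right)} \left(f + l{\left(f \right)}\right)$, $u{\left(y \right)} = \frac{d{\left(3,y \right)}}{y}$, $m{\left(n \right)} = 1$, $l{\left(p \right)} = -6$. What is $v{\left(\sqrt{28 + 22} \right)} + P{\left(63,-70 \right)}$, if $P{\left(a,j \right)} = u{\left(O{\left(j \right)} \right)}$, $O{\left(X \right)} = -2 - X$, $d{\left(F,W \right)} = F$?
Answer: $- \frac{405}{68} + 5 \sqrt{2} \approx 1.1152$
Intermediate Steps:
$u{\left(y \right)} = \frac{3}{y}$
$v{\left(f \right)} = -6 + f$ ($v{\left(f \right)} = 1 \left(f - 6\right) = 1 \left(-6 + f\right) = -6 + f$)
$P{\left(a,j \right)} = \frac{3}{-2 - j}$
$v{\left(\sqrt{28 + 22} \right)} + P{\left(63,-70 \right)} = \left(-6 + \sqrt{28 + 22}\right) - \frac{3}{2 - 70} = \left(-6 + \sqrt{50}\right) - \frac{3}{-68} = \left(-6 + 5 \sqrt{2}\right) - - \frac{3}{68} = \left(-6 + 5 \sqrt{2}\right) + \frac{3}{68} = - \frac{405}{68} + 5 \sqrt{2}$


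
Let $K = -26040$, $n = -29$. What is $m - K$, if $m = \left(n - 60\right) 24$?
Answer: $23904$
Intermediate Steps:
$m = -2136$ ($m = \left(-29 - 60\right) 24 = \left(-89\right) 24 = -2136$)
$m - K = -2136 - -26040 = -2136 + 26040 = 23904$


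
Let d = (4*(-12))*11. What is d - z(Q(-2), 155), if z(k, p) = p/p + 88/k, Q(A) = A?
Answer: -485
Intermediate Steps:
z(k, p) = 1 + 88/k
d = -528 (d = -48*11 = -528)
d - z(Q(-2), 155) = -528 - (88 - 2)/(-2) = -528 - (-1)*86/2 = -528 - 1*(-43) = -528 + 43 = -485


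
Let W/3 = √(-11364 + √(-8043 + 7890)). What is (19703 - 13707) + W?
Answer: 5996 + 3*√(-11364 + 3*I*√17) ≈ 5996.2 + 319.81*I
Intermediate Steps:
W = 3*√(-11364 + 3*I*√17) (W = 3*√(-11364 + √(-8043 + 7890)) = 3*√(-11364 + √(-153)) = 3*√(-11364 + 3*I*√17) ≈ 0.17405 + 319.81*I)
(19703 - 13707) + W = (19703 - 13707) + 3*√(-11364 + 3*I*√17) = 5996 + 3*√(-11364 + 3*I*√17)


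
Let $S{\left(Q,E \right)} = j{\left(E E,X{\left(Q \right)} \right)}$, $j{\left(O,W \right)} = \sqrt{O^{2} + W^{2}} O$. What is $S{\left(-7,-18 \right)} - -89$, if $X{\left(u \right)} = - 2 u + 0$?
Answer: $89 + 648 \sqrt{26293} \approx 1.0516 \cdot 10^{5}$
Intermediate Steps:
$X{\left(u \right)} = - 2 u$
$j{\left(O,W \right)} = O \sqrt{O^{2} + W^{2}}$
$S{\left(Q,E \right)} = E^{2} \sqrt{E^{4} + 4 Q^{2}}$ ($S{\left(Q,E \right)} = E E \sqrt{\left(E E\right)^{2} + \left(- 2 Q\right)^{2}} = E^{2} \sqrt{\left(E^{2}\right)^{2} + 4 Q^{2}} = E^{2} \sqrt{E^{4} + 4 Q^{2}}$)
$S{\left(-7,-18 \right)} - -89 = \left(-18\right)^{2} \sqrt{\left(-18\right)^{4} + 4 \left(-7\right)^{2}} - -89 = 324 \sqrt{104976 + 4 \cdot 49} + 89 = 324 \sqrt{104976 + 196} + 89 = 324 \sqrt{105172} + 89 = 324 \cdot 2 \sqrt{26293} + 89 = 648 \sqrt{26293} + 89 = 89 + 648 \sqrt{26293}$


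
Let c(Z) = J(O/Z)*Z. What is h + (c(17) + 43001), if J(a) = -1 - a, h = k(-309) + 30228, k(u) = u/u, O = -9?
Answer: 73222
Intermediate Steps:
k(u) = 1
h = 30229 (h = 1 + 30228 = 30229)
c(Z) = Z*(-1 + 9/Z) (c(Z) = (-1 - (-9)/Z)*Z = (-1 + 9/Z)*Z = Z*(-1 + 9/Z))
h + (c(17) + 43001) = 30229 + ((9 - 1*17) + 43001) = 30229 + ((9 - 17) + 43001) = 30229 + (-8 + 43001) = 30229 + 42993 = 73222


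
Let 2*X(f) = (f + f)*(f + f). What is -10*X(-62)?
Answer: -76880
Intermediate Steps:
X(f) = 2*f² (X(f) = ((f + f)*(f + f))/2 = ((2*f)*(2*f))/2 = (4*f²)/2 = 2*f²)
-10*X(-62) = -20*(-62)² = -20*3844 = -10*7688 = -76880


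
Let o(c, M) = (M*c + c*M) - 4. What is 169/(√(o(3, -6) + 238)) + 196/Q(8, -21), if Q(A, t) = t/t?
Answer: 196 + 169*√22/66 ≈ 208.01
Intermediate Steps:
o(c, M) = -4 + 2*M*c (o(c, M) = (M*c + M*c) - 4 = 2*M*c - 4 = -4 + 2*M*c)
Q(A, t) = 1
169/(√(o(3, -6) + 238)) + 196/Q(8, -21) = 169/(√((-4 + 2*(-6)*3) + 238)) + 196/1 = 169/(√((-4 - 36) + 238)) + 196*1 = 169/(√(-40 + 238)) + 196 = 169/(√198) + 196 = 169/((3*√22)) + 196 = 169*(√22/66) + 196 = 169*√22/66 + 196 = 196 + 169*√22/66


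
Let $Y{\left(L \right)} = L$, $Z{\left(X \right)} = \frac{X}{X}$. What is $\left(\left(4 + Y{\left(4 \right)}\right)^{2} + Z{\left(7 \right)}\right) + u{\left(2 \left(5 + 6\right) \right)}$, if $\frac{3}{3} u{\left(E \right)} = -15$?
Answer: $50$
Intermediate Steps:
$Z{\left(X \right)} = 1$
$u{\left(E \right)} = -15$
$\left(\left(4 + Y{\left(4 \right)}\right)^{2} + Z{\left(7 \right)}\right) + u{\left(2 \left(5 + 6\right) \right)} = \left(\left(4 + 4\right)^{2} + 1\right) - 15 = \left(8^{2} + 1\right) - 15 = \left(64 + 1\right) - 15 = 65 - 15 = 50$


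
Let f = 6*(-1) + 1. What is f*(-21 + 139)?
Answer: -590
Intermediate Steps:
f = -5 (f = -6 + 1 = -5)
f*(-21 + 139) = -5*(-21 + 139) = -5*118 = -590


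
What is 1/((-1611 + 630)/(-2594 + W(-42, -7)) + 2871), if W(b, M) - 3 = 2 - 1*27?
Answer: 8/22971 ≈ 0.00034827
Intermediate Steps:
W(b, M) = -22 (W(b, M) = 3 + (2 - 1*27) = 3 + (2 - 27) = 3 - 25 = -22)
1/((-1611 + 630)/(-2594 + W(-42, -7)) + 2871) = 1/((-1611 + 630)/(-2594 - 22) + 2871) = 1/(-981/(-2616) + 2871) = 1/(-981*(-1/2616) + 2871) = 1/(3/8 + 2871) = 1/(22971/8) = 8/22971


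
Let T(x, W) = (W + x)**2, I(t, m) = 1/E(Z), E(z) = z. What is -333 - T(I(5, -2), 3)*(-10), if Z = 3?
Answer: -1997/9 ≈ -221.89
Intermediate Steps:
I(t, m) = 1/3
-333 - T(I(5, -2), 3)*(-10) = -333 - (3 + 1/3)**2*(-10) = -333 - (10/3)**2*(-10) = -333 - 100*(-10)/9 = -333 - 1*(-1000/9) = -333 + 1000/9 = -1997/9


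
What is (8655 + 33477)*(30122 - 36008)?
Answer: -247988952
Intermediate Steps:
(8655 + 33477)*(30122 - 36008) = 42132*(-5886) = -247988952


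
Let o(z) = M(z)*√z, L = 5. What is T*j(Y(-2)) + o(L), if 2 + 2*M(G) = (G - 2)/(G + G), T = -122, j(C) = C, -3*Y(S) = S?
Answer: -244/3 - 17*√5/20 ≈ -83.234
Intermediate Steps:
Y(S) = -S/3
M(G) = -1 + (-2 + G)/(4*G) (M(G) = -1 + ((G - 2)/(G + G))/2 = -1 + ((-2 + G)/((2*G)))/2 = -1 + ((-2 + G)*(1/(2*G)))/2 = -1 + ((-2 + G)/(2*G))/2 = -1 + (-2 + G)/(4*G))
o(z) = (-2 - 3*z)/(4*√z) (o(z) = ((-2 - 3*z)/(4*z))*√z = (-2 - 3*z)/(4*√z))
T*j(Y(-2)) + o(L) = -(-122)*(-2)/3 + (-2 - 3*5)/(4*√5) = -122*⅔ + (√5/5)*(-2 - 15)/4 = -244/3 + (¼)*(√5/5)*(-17) = -244/3 - 17*√5/20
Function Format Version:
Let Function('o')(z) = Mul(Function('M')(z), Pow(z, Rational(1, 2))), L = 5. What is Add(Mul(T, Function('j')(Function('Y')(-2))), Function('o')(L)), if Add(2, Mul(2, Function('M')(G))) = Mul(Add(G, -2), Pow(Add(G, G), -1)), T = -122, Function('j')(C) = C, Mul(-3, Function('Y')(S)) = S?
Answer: Add(Rational(-244, 3), Mul(Rational(-17, 20), Pow(5, Rational(1, 2)))) ≈ -83.234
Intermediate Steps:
Function('Y')(S) = Mul(Rational(-1, 3), S)
Function('M')(G) = Add(-1, Mul(Rational(1, 4), Pow(G, -1), Add(-2, G))) (Function('M')(G) = Add(-1, Mul(Rational(1, 2), Mul(Add(G, -2), Pow(Add(G, G), -1)))) = Add(-1, Mul(Rational(1, 2), Mul(Add(-2, G), Pow(Mul(2, G), -1)))) = Add(-1, Mul(Rational(1, 2), Mul(Add(-2, G), Mul(Rational(1, 2), Pow(G, -1))))) = Add(-1, Mul(Rational(1, 2), Mul(Rational(1, 2), Pow(G, -1), Add(-2, G)))) = Add(-1, Mul(Rational(1, 4), Pow(G, -1), Add(-2, G))))
Function('o')(z) = Mul(Rational(1, 4), Pow(z, Rational(-1, 2)), Add(-2, Mul(-3, z))) (Function('o')(z) = Mul(Mul(Rational(1, 4), Pow(z, -1), Add(-2, Mul(-3, z))), Pow(z, Rational(1, 2))) = Mul(Rational(1, 4), Pow(z, Rational(-1, 2)), Add(-2, Mul(-3, z))))
Add(Mul(T, Function('j')(Function('Y')(-2))), Function('o')(L)) = Add(Mul(-122, Mul(Rational(-1, 3), -2)), Mul(Rational(1, 4), Pow(5, Rational(-1, 2)), Add(-2, Mul(-3, 5)))) = Add(Mul(-122, Rational(2, 3)), Mul(Rational(1, 4), Mul(Rational(1, 5), Pow(5, Rational(1, 2))), Add(-2, -15))) = Add(Rational(-244, 3), Mul(Rational(1, 4), Mul(Rational(1, 5), Pow(5, Rational(1, 2))), -17)) = Add(Rational(-244, 3), Mul(Rational(-17, 20), Pow(5, Rational(1, 2))))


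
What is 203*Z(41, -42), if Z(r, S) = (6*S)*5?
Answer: -255780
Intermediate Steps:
Z(r, S) = 30*S
203*Z(41, -42) = 203*(30*(-42)) = 203*(-1260) = -255780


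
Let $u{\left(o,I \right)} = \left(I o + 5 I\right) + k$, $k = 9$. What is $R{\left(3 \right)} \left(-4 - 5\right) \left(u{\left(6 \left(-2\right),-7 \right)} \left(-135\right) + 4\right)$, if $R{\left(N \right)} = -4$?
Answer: $-281736$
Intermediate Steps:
$u{\left(o,I \right)} = 9 + 5 I + I o$ ($u{\left(o,I \right)} = \left(I o + 5 I\right) + 9 = \left(5 I + I o\right) + 9 = 9 + 5 I + I o$)
$R{\left(3 \right)} \left(-4 - 5\right) \left(u{\left(6 \left(-2\right),-7 \right)} \left(-135\right) + 4\right) = - 4 \left(-4 - 5\right) \left(\left(9 + 5 \left(-7\right) - 7 \cdot 6 \left(-2\right)\right) \left(-135\right) + 4\right) = \left(-4\right) \left(-9\right) \left(\left(9 - 35 - -84\right) \left(-135\right) + 4\right) = 36 \left(\left(9 - 35 + 84\right) \left(-135\right) + 4\right) = 36 \left(58 \left(-135\right) + 4\right) = 36 \left(-7830 + 4\right) = 36 \left(-7826\right) = -281736$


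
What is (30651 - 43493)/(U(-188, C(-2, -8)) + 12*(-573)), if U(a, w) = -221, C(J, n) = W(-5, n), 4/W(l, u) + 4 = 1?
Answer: 12842/7097 ≈ 1.8095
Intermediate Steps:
W(l, u) = -4/3 (W(l, u) = 4/(-4 + 1) = 4/(-3) = 4*(-1/3) = -4/3)
C(J, n) = -4/3
(30651 - 43493)/(U(-188, C(-2, -8)) + 12*(-573)) = (30651 - 43493)/(-221 + 12*(-573)) = -12842/(-221 - 6876) = -12842/(-7097) = -12842*(-1/7097) = 12842/7097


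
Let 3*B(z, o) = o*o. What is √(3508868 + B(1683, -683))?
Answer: √32979279/3 ≈ 1914.3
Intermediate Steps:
B(z, o) = o²/3 (B(z, o) = (o*o)/3 = o²/3)
√(3508868 + B(1683, -683)) = √(3508868 + (⅓)*(-683)²) = √(3508868 + (⅓)*466489) = √(3508868 + 466489/3) = √(10993093/3) = √32979279/3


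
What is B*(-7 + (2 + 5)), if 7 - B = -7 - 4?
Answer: 0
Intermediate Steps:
B = 18 (B = 7 - (-7 - 4) = 7 - 1*(-11) = 7 + 11 = 18)
B*(-7 + (2 + 5)) = 18*(-7 + (2 + 5)) = 18*(-7 + 7) = 18*0 = 0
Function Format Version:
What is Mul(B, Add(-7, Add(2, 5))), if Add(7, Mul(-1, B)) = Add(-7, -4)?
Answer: 0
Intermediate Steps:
B = 18 (B = Add(7, Mul(-1, Add(-7, -4))) = Add(7, Mul(-1, -11)) = Add(7, 11) = 18)
Mul(B, Add(-7, Add(2, 5))) = Mul(18, Add(-7, Add(2, 5))) = Mul(18, Add(-7, 7)) = Mul(18, 0) = 0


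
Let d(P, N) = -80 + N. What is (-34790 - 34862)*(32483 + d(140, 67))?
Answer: -2261600440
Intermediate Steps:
(-34790 - 34862)*(32483 + d(140, 67)) = (-34790 - 34862)*(32483 + (-80 + 67)) = -69652*(32483 - 13) = -69652*32470 = -2261600440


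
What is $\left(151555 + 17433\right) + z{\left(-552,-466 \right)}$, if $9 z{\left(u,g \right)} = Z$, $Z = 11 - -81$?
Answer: $\frac{1520984}{9} \approx 1.69 \cdot 10^{5}$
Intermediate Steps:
$Z = 92$ ($Z = 11 + 81 = 92$)
$z{\left(u,g \right)} = \frac{92}{9}$ ($z{\left(u,g \right)} = \frac{1}{9} \cdot 92 = \frac{92}{9}$)
$\left(151555 + 17433\right) + z{\left(-552,-466 \right)} = \left(151555 + 17433\right) + \frac{92}{9} = 168988 + \frac{92}{9} = \frac{1520984}{9}$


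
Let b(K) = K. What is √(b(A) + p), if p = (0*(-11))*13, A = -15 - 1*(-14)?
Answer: I ≈ 1.0*I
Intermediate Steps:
A = -1 (A = -15 + 14 = -1)
p = 0 (p = 0*13 = 0)
√(b(A) + p) = √(-1 + 0) = √(-1) = I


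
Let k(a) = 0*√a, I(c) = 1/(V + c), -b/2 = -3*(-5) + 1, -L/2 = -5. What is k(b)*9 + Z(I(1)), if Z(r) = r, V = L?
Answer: 1/11 ≈ 0.090909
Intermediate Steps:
L = 10 (L = -2*(-5) = 10)
b = -32 (b = -2*(-3*(-5) + 1) = -2*(15 + 1) = -2*16 = -32)
V = 10
I(c) = 1/(10 + c)
k(a) = 0
k(b)*9 + Z(I(1)) = 0*9 + 1/(10 + 1) = 0 + 1/11 = 1/11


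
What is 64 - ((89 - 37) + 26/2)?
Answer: -1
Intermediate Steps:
64 - ((89 - 37) + 26/2) = 64 - (52 + 26*(½)) = 64 - (52 + 13) = 64 - 1*65 = 64 - 65 = -1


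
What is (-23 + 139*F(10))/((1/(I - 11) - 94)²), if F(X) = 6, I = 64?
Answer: 2278099/24810361 ≈ 0.091820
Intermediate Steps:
(-23 + 139*F(10))/((1/(I - 11) - 94)²) = (-23 + 139*6)/((1/(64 - 11) - 94)²) = (-23 + 834)/((1/53 - 94)²) = 811/((1/53 - 94)²) = 811/((-4981/53)²) = 811/(24810361/2809) = 811*(2809/24810361) = 2278099/24810361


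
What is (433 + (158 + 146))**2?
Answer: 543169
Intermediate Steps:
(433 + (158 + 146))**2 = (433 + 304)**2 = 737**2 = 543169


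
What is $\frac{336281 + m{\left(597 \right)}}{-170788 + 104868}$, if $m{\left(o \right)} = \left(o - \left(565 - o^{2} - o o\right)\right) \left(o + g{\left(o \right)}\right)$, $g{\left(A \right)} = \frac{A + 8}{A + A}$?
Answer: $- \frac{63620638133}{9838560} \approx -6466.5$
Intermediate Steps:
$g{\left(A \right)} = \frac{8 + A}{2 A}$
$m{\left(o \right)} = \left(o + \frac{8 + o}{2 o}\right) \left(-565 + o + 2 o^{2}\right)$ ($m{\left(o \right)} = \left(o - \left(565 - o^{2} - o o\right)\right) \left(o + \frac{8 + o}{2 o}\right) = \left(o + \left(\left(o^{2} + o^{2}\right) - 565\right)\right) \left(o + \frac{8 + o}{2 o}\right) = \left(o + \left(2 o^{2} - 565\right)\right) \left(o + \frac{8 + o}{2 o}\right) = \left(o + \left(-565 + 2 o^{2}\right)\right) \left(o + \frac{8 + o}{2 o}\right) = \left(-565 + o + 2 o^{2}\right) \left(o + \frac{8 + o}{2 o}\right) = \left(o + \frac{8 + o}{2 o}\right) \left(-565 + o + 2 o^{2}\right)$)
$\frac{336281 + m{\left(597 \right)}}{-170788 + 104868} = \frac{336281 - \left(332509 - 425552346 - 712818 + \frac{2260}{597}\right)}{-170788 + 104868} = \frac{336281 - - \frac{254281792775}{597}}{-65920} = \left(336281 - - \frac{254281792775}{597}\right) \left(- \frac{1}{65920}\right) = \left(336281 + \frac{254281792775}{597}\right) \left(- \frac{1}{65920}\right) = \frac{254482552532}{597} \left(- \frac{1}{65920}\right) = - \frac{63620638133}{9838560}$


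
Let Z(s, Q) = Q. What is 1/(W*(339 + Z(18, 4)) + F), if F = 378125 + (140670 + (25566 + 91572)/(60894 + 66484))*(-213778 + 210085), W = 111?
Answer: -63689/33059782170485 ≈ -1.9265e-9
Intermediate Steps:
F = -33062207001782/63689 (F = 378125 + (140670 + 117138/127378)*(-3693) = 378125 + (140670 + 117138*(1/127378))*(-3693) = 378125 + (140670 + 58569/63689)*(-3693) = 378125 + (8959190199/63689)*(-3693) = 378125 - 33086289404907/63689 = -33062207001782/63689 ≈ -5.1912e+8)
1/(W*(339 + Z(18, 4)) + F) = 1/(111*(339 + 4) - 33062207001782/63689) = 1/(111*343 - 33062207001782/63689) = 1/(38073 - 33062207001782/63689) = 1/(-33059782170485/63689) = -63689/33059782170485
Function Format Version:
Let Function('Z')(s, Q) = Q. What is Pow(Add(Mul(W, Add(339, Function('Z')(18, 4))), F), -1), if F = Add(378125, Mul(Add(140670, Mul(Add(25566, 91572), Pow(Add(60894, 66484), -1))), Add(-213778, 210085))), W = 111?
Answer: Rational(-63689, 33059782170485) ≈ -1.9265e-9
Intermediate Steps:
F = Rational(-33062207001782, 63689) (F = Add(378125, Mul(Add(140670, Mul(117138, Pow(127378, -1))), -3693)) = Add(378125, Mul(Add(140670, Mul(117138, Rational(1, 127378))), -3693)) = Add(378125, Mul(Add(140670, Rational(58569, 63689)), -3693)) = Add(378125, Mul(Rational(8959190199, 63689), -3693)) = Add(378125, Rational(-33086289404907, 63689)) = Rational(-33062207001782, 63689) ≈ -5.1912e+8)
Pow(Add(Mul(W, Add(339, Function('Z')(18, 4))), F), -1) = Pow(Add(Mul(111, Add(339, 4)), Rational(-33062207001782, 63689)), -1) = Pow(Add(Mul(111, 343), Rational(-33062207001782, 63689)), -1) = Pow(Add(38073, Rational(-33062207001782, 63689)), -1) = Pow(Rational(-33059782170485, 63689), -1) = Rational(-63689, 33059782170485)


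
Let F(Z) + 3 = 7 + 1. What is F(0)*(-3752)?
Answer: -18760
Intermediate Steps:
F(Z) = 5 (F(Z) = -3 + (7 + 1) = -3 + 8 = 5)
F(0)*(-3752) = 5*(-3752) = -18760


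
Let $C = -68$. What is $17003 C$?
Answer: $-1156204$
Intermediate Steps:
$17003 C = 17003 \left(-68\right) = -1156204$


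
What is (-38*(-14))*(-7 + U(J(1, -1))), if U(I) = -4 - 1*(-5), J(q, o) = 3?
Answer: -3192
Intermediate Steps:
U(I) = 1 (U(I) = -4 + 5 = 1)
(-38*(-14))*(-7 + U(J(1, -1))) = (-38*(-14))*(-7 + 1) = 532*(-6) = -3192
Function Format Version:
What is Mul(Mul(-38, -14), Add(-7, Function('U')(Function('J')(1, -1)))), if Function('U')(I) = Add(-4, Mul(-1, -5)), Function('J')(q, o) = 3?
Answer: -3192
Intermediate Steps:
Function('U')(I) = 1 (Function('U')(I) = Add(-4, 5) = 1)
Mul(Mul(-38, -14), Add(-7, Function('U')(Function('J')(1, -1)))) = Mul(Mul(-38, -14), Add(-7, 1)) = Mul(532, -6) = -3192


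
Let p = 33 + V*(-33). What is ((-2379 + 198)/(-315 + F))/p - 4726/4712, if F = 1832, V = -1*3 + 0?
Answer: -9964896/9828643 ≈ -1.0139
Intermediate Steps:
V = -3 (V = -3 + 0 = -3)
p = 132 (p = 33 - 3*(-33) = 33 + 99 = 132)
((-2379 + 198)/(-315 + F))/p - 4726/4712 = ((-2379 + 198)/(-315 + 1832))/132 - 4726/4712 = -2181/1517*(1/132) - 4726*1/4712 = -2181*1/1517*(1/132) - 2363/2356 = -2181/1517*1/132 - 2363/2356 = -727/66748 - 2363/2356 = -9964896/9828643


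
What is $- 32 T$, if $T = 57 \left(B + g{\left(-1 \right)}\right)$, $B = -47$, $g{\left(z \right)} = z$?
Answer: $87552$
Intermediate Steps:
$T = -2736$ ($T = 57 \left(-47 - 1\right) = 57 \left(-48\right) = -2736$)
$- 32 T = \left(-32\right) \left(-2736\right) = 87552$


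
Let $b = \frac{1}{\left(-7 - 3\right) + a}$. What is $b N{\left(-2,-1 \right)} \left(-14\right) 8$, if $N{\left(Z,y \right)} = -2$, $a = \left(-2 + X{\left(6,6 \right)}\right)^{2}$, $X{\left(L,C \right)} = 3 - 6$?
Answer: $\frac{224}{15} \approx 14.933$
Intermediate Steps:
$X{\left(L,C \right)} = -3$ ($X{\left(L,C \right)} = 3 - 6 = -3$)
$a = 25$ ($a = \left(-2 - 3\right)^{2} = \left(-5\right)^{2} = 25$)
$b = \frac{1}{15}$ ($b = \frac{1}{\left(-7 - 3\right) + 25} = \frac{1}{-10 + 25} = \frac{1}{15} \approx 0.066667$)
$b N{\left(-2,-1 \right)} \left(-14\right) 8 = \frac{\left(-2\right) \left(-14\right) 8}{15} = \frac{28 \cdot 8}{15} = \frac{1}{15} \cdot 224 = \frac{224}{15}$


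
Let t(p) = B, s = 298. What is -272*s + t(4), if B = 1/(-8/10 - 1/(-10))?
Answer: -567402/7 ≈ -81057.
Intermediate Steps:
B = -10/7 (B = 1/(-8*⅒ - 1*(-⅒)) = 1/(-⅘ + ⅒) = 1/(-7/10) = -10/7 ≈ -1.4286)
t(p) = -10/7
-272*s + t(4) = -272*298 - 10/7 = -81056 - 10/7 = -567402/7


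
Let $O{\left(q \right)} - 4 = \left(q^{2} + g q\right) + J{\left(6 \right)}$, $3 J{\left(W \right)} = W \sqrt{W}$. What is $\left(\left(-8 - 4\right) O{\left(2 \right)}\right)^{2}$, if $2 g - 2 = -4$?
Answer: $8640 + 3456 \sqrt{6} \approx 17105.0$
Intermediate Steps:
$g = -1$ ($g = 1 + \frac{1}{2} \left(-4\right) = 1 - 2 = -1$)
$J{\left(W \right)} = \frac{W^{\frac{3}{2}}}{3}$ ($J{\left(W \right)} = \frac{W \sqrt{W}}{3} = \frac{W^{\frac{3}{2}}}{3}$)
$O{\left(q \right)} = 4 + q^{2} - q + 2 \sqrt{6}$ ($O{\left(q \right)} = 4 + \left(\left(q^{2} - q\right) + \frac{6^{\frac{3}{2}}}{3}\right) = 4 + \left(\left(q^{2} - q\right) + \frac{6 \sqrt{6}}{3}\right) = 4 + \left(\left(q^{2} - q\right) + 2 \sqrt{6}\right) = 4 + \left(q^{2} - q + 2 \sqrt{6}\right) = 4 + q^{2} - q + 2 \sqrt{6}$)
$\left(\left(-8 - 4\right) O{\left(2 \right)}\right)^{2} = \left(\left(-8 - 4\right) \left(4 + 2^{2} - 2 + 2 \sqrt{6}\right)\right)^{2} = \left(- 12 \left(4 + 4 - 2 + 2 \sqrt{6}\right)\right)^{2} = \left(- 12 \left(6 + 2 \sqrt{6}\right)\right)^{2} = \left(-72 - 24 \sqrt{6}\right)^{2}$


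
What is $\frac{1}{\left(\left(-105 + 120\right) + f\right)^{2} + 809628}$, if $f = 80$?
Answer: $\frac{1}{818653} \approx 1.2215 \cdot 10^{-6}$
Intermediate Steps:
$\frac{1}{\left(\left(-105 + 120\right) + f\right)^{2} + 809628} = \frac{1}{\left(\left(-105 + 120\right) + 80\right)^{2} + 809628} = \frac{1}{\left(15 + 80\right)^{2} + 809628} = \frac{1}{95^{2} + 809628} = \frac{1}{9025 + 809628} = \frac{1}{818653}$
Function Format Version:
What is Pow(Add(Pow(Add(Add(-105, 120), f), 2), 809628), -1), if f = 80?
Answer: Rational(1, 818653) ≈ 1.2215e-6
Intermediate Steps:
Pow(Add(Pow(Add(Add(-105, 120), f), 2), 809628), -1) = Pow(Add(Pow(Add(Add(-105, 120), 80), 2), 809628), -1) = Pow(Add(Pow(Add(15, 80), 2), 809628), -1) = Pow(Add(Pow(95, 2), 809628), -1) = Pow(Add(9025, 809628), -1) = Pow(818653, -1) = Rational(1, 818653)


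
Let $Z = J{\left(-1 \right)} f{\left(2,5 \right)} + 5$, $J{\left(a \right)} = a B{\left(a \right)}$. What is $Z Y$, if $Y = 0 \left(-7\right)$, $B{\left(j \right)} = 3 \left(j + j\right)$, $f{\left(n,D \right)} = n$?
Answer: $0$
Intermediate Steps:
$B{\left(j \right)} = 6 j$ ($B{\left(j \right)} = 3 \cdot 2 j = 6 j$)
$Y = 0$
$J{\left(a \right)} = 6 a^{2}$ ($J{\left(a \right)} = a 6 a = 6 a^{2}$)
$Z = 17$ ($Z = 6 \left(-1\right)^{2} \cdot 2 + 5 = 6 \cdot 1 \cdot 2 + 5 = 6 \cdot 2 + 5 = 12 + 5 = 17$)
$Z Y = 17 \cdot 0 = 0$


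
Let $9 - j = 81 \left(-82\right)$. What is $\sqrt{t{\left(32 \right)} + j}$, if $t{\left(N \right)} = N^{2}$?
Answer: $5 \sqrt{307} \approx 87.607$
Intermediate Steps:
$j = 6651$ ($j = 9 - 81 \left(-82\right) = 9 - -6642 = 9 + 6642 = 6651$)
$\sqrt{t{\left(32 \right)} + j} = \sqrt{32^{2} + 6651} = \sqrt{1024 + 6651} = \sqrt{7675} = 5 \sqrt{307}$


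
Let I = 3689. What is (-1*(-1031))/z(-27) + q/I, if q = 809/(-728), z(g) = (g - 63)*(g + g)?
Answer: 691228403/3262994280 ≈ 0.21184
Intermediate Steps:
z(g) = 2*g*(-63 + g) (z(g) = (-63 + g)*(2*g) = 2*g*(-63 + g))
q = -809/728 (q = 809*(-1/728) = -809/728 ≈ -1.1113)
(-1*(-1031))/z(-27) + q/I = (-1*(-1031))/((2*(-27)*(-63 - 27))) - 809/728/3689 = 1031/((2*(-27)*(-90))) - 809/728*1/3689 = 1031/4860 - 809/2685592 = 691228403/3262994280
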